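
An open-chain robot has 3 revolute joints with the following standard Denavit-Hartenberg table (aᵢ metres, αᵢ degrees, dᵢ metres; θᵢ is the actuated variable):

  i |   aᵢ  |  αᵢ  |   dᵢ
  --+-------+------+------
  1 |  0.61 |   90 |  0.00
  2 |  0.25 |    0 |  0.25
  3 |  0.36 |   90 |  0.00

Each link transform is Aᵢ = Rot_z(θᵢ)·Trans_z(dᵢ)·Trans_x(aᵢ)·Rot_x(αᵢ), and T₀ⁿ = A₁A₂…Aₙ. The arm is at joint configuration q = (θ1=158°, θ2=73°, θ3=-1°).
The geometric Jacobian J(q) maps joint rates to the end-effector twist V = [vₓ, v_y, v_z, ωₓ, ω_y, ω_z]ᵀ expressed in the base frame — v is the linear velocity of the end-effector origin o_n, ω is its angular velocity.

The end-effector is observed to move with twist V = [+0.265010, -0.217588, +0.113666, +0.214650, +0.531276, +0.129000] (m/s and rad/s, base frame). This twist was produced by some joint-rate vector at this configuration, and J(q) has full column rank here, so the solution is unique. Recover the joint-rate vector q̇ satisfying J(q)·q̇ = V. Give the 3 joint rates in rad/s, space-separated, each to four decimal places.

o_n = [-0.6428, 0.5294, 0.5815]
J₁: ẑ×o_n = [-0.5294, -0.6428, 0.0000], ω = ẑ
J2: z=[0.3746, 0.9272, 0.0000] o=[-0.5656, 0.2285, 0.0000] → [0.5391, -0.2178, 0.1843, 0.3746, 0.9272, 0.0000]
J3: z=[0.3746, 0.9272, 0.0000] o=[-0.5397, 0.4877, 0.2391] → [0.3174, -0.1283, 0.1112, 0.3746, 0.9272, 0.0000]
q̇ = J⁺·V = [0.1290, 0.6830, -0.1100]

0.1290 0.6830 -0.1100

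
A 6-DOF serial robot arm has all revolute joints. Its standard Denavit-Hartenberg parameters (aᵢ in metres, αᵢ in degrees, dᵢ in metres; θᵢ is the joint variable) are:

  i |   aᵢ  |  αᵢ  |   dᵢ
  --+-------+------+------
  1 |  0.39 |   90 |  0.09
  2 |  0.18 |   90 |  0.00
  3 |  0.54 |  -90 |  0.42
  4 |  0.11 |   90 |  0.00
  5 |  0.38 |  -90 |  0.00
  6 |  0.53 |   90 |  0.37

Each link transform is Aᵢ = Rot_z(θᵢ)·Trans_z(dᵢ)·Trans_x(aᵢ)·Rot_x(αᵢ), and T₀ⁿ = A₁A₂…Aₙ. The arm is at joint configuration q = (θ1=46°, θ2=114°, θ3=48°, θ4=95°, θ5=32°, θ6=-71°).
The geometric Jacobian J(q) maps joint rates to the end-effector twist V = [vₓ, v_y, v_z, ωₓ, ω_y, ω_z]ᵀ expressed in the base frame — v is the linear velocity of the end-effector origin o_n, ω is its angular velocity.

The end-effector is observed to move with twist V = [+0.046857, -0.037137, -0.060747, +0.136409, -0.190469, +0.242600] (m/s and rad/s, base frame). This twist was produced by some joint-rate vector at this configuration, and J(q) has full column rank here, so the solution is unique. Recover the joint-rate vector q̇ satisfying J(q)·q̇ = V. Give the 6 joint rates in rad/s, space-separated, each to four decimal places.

0.0440 0.4690 0.1250 -0.1690 -0.0370 -0.1630

o_n = [0.9839, -0.6415, 0.4556]
J₁: ẑ×o_n = [0.6415, 0.9839, -0.0000], ω = ẑ
J2: z=[0.7193, -0.6947, 0.0000] o=[0.2709, 0.2805, 0.0900] → [-0.2540, -0.2630, -0.1680, 0.7193, -0.6947, 0.0000]
J3: z=[0.6346, 0.6571, 0.4067] o=[0.2201, 0.2279, 0.2544] → [0.4858, 0.1831, -1.0537, 0.6346, 0.6571, 0.4067]
J4: z=[0.6913, -0.2474, -0.6789] o=[0.6732, 0.1194, 0.7554] → [-0.4424, -0.0037, -0.4491, 0.6913, -0.2474, -0.6789]
J5: z=[0.2889, -0.7666, 0.5735] o=[0.6003, 0.0542, 0.7049] → [0.5901, 0.2920, 0.0931, 0.2889, -0.7666, 0.5735]
J6: z=[0.9372, 0.1042, -0.3328] o=[0.5261, -0.1866, 0.4205] → [-0.1477, -0.1853, -0.4741, 0.9372, 0.1042, -0.3328]
q̇ = J⁺·V = [0.0440, 0.4690, 0.1250, -0.1690, -0.0370, -0.1630]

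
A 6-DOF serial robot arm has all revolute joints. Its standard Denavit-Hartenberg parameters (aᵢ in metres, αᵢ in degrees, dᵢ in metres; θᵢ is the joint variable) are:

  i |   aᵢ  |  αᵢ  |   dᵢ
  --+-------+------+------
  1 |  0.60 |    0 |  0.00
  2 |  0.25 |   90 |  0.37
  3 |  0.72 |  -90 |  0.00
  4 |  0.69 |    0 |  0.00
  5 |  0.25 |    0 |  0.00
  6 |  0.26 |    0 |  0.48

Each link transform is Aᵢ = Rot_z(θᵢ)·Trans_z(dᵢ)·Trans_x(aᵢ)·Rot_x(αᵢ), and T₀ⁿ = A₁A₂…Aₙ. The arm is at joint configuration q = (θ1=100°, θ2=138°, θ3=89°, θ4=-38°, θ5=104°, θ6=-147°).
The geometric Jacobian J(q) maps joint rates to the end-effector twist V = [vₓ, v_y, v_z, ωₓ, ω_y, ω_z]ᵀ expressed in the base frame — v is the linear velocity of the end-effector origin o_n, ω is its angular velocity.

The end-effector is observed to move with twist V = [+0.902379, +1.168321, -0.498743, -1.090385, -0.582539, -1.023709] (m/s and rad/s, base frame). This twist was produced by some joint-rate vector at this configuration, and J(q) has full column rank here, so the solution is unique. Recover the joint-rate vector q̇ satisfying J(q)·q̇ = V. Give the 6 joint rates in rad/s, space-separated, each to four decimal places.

o_n = [-0.3797, 1.0052, 1.7842]
J₁: ẑ×o_n = [-1.0052, -0.3797, 0.0000], ω = ẑ
J2: z=[0.0000, 0.0000, 1.0000] o=[-0.1042, 0.5909, 0.0000] → [-0.4143, -0.2755, 0.0000, 0.0000, 0.0000, 1.0000]
J3: z=[-0.8480, 0.5299, 0.0000] o=[-0.2367, 0.3789, 0.3700] → [0.7494, 1.1993, -0.4554, -0.8480, 0.5299, 0.0000]
J4: z=[0.5298, 0.8479, 0.0175] o=[-0.2433, 0.3682, 1.0899] → [0.5776, -0.3703, 0.4531, 0.5298, 0.8479, 0.0175]
J5: z=[0.5298, 0.8479, 0.0175] o=[-0.6086, 0.5853, 1.6335] → [0.1205, -0.0759, 0.0284, 0.5298, 0.8479, 0.0175]
J6: z=[0.5298, 0.8479, 0.0175] o=[-0.4159, 0.4628, 1.7352] → [0.0321, -0.0254, 0.2568, 0.5298, 0.8479, 0.0175]
q̇ = J⁺·V = [-0.3450, -0.6600, 0.6160, -0.1980, -0.4200, -0.4540]

-0.3450 -0.6600 0.6160 -0.1980 -0.4200 -0.4540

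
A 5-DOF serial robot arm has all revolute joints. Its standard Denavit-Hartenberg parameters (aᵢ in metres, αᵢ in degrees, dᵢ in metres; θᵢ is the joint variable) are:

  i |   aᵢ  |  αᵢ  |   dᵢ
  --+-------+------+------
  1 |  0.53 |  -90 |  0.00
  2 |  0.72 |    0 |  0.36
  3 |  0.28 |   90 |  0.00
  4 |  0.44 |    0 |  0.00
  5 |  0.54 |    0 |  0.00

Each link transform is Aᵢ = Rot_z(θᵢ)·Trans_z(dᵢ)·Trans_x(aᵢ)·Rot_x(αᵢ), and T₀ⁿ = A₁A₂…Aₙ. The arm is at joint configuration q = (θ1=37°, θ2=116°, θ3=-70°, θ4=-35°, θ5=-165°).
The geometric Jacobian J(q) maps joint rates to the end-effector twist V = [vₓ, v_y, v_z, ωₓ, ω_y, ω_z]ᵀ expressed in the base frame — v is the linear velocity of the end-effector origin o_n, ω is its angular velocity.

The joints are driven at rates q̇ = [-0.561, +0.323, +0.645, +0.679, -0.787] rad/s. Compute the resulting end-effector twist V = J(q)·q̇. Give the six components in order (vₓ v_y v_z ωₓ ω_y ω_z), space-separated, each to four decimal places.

o_n = [0.0691, 0.4181, -0.7428]
J₁: ẑ×o_n = [-0.4181, 0.0691, 0.0000], ω = ẑ
J2: z=[-0.6018, 0.7986, 0.0000] o=[0.4233, 0.3190, 0.0000] → [-0.5932, -0.4470, 0.2232, -0.6018, 0.7986, 0.0000]
J3: z=[-0.6018, 0.7986, 0.0000] o=[-0.0454, 0.4165, -0.6471] → [-0.0764, -0.0576, -0.0924, -0.6018, 0.7986, 0.0000]
J4: z=[0.5745, 0.4329, 0.6947] o=[0.1099, 0.5336, -0.8485] → [0.1260, -0.0891, -0.0487, 0.5745, 0.4329, 0.6947]
J5: z=[0.5745, 0.4329, 0.6947] o=[0.4617, 0.4827, -1.1078] → [0.2029, -0.4825, 0.1329, 0.5745, 0.4329, 0.6947]
V = J·q̇ = [-0.0805, 0.0989, -0.1251, -0.6446, 0.7263, -0.6360]

-0.0805 0.0989 -0.1251 -0.6446 0.7263 -0.6360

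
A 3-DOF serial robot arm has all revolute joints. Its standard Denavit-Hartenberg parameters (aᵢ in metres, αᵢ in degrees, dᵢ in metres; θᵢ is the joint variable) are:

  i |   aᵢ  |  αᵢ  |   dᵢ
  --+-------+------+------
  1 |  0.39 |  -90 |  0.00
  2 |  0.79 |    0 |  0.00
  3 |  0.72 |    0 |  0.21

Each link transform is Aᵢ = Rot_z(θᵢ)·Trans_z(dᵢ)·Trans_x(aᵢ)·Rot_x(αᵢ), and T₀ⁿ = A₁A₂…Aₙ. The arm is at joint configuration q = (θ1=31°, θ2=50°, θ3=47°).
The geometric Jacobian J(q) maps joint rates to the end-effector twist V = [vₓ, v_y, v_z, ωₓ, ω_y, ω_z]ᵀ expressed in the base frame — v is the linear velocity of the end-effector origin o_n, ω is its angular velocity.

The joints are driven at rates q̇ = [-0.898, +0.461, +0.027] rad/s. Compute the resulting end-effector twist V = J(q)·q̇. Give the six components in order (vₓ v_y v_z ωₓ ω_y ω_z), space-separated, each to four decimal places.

o_n = [0.5862, 0.5972, -1.3198]
J₁: ẑ×o_n = [-0.5972, 0.5862, 0.0000], ω = ẑ
J2: z=[-0.5150, 0.8572, 0.0000] o=[0.3343, 0.2009, 0.0000] → [-1.1313, -0.6798, -0.4201, -0.5150, 0.8572, 0.0000]
J3: z=[-0.5150, 0.8572, 0.0000] o=[0.7696, 0.4624, -0.6052] → [-0.6126, -0.3681, 0.0877, -0.5150, 0.8572, 0.0000]
V = J·q̇ = [-0.0018, -0.8497, -0.1913, -0.2513, 0.4183, -0.8980]

-0.0018 -0.8497 -0.1913 -0.2513 0.4183 -0.8980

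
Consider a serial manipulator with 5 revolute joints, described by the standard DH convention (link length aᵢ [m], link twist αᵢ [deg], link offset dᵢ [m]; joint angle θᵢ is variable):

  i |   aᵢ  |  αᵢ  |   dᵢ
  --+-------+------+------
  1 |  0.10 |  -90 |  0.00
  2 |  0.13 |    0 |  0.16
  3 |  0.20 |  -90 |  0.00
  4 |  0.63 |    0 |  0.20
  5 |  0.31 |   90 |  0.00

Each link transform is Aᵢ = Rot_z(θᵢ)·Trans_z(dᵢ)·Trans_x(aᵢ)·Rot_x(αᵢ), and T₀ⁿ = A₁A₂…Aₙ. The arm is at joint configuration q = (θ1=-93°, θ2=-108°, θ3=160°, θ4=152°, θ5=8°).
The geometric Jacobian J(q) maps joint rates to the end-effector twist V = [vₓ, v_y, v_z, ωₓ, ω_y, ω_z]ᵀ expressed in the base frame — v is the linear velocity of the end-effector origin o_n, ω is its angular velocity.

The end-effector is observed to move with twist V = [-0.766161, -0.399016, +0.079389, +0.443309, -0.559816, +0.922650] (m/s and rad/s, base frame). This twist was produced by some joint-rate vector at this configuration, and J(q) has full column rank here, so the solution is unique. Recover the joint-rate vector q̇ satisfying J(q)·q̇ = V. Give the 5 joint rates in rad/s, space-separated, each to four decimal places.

o_n = [-0.2155, 0.5084, 0.5108]
J₁: ẑ×o_n = [-0.5084, -0.2155, 0.0000], ω = ẑ
J2: z=[0.9986, -0.0523, 0.0000] o=[-0.0052, -0.0999, 0.0000] → [-0.0267, -0.5101, 0.5965, 0.9986, -0.0523, 0.0000]
J3: z=[0.9986, -0.0523, 0.0000] o=[0.1566, -0.0681, 0.1236] → [-0.0203, -0.3866, 0.5563, 0.9986, -0.0523, 0.0000]
J4: z=[0.0412, 0.7869, -0.6157] o=[0.1502, -0.1911, -0.0340] → [0.8593, 0.2027, 0.3166, 0.0412, 0.7869, -0.6157]
J5: z=[0.0412, 0.7869, -0.6157] o=[-0.1190, 0.3238, 0.2812] → [0.2943, 0.0499, 0.0835, 0.0412, 0.7869, -0.6157]
q̇ = J⁺·V = [0.5040, -0.0590, 0.5310, -0.5320, -0.1480]

0.5040 -0.0590 0.5310 -0.5320 -0.1480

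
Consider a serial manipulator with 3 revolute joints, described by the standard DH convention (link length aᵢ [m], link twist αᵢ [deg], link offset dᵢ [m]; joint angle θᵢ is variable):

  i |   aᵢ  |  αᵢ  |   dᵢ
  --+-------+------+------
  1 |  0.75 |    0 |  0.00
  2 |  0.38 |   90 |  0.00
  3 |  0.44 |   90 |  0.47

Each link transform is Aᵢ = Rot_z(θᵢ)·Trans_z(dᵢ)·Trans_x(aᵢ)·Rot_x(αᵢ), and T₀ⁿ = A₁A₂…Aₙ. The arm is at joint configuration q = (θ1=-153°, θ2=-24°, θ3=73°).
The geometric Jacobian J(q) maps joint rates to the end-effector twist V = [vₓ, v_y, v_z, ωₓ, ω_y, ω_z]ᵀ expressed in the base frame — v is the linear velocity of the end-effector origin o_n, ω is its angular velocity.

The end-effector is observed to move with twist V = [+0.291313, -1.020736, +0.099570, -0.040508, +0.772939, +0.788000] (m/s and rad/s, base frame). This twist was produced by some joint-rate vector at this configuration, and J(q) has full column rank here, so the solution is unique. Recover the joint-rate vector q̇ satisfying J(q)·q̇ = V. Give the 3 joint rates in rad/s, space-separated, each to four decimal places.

0.9250 -0.1370 0.7740

o_n = [-1.2008, 0.1022, 0.4208]
J₁: ẑ×o_n = [-0.1022, -1.2008, 0.0000], ω = ẑ
J2: z=[0.0000, 0.0000, 1.0000] o=[-0.6683, -0.3405, 0.0000] → [-0.4427, -0.5325, 0.0000, 0.0000, 0.0000, 1.0000]
J3: z=[-0.0523, 0.9986, 0.0000] o=[-1.0477, -0.3604, 0.0000] → [0.4202, 0.0220, 0.1286, -0.0523, 0.9986, 0.0000]
q̇ = J⁺·V = [0.9250, -0.1370, 0.7740]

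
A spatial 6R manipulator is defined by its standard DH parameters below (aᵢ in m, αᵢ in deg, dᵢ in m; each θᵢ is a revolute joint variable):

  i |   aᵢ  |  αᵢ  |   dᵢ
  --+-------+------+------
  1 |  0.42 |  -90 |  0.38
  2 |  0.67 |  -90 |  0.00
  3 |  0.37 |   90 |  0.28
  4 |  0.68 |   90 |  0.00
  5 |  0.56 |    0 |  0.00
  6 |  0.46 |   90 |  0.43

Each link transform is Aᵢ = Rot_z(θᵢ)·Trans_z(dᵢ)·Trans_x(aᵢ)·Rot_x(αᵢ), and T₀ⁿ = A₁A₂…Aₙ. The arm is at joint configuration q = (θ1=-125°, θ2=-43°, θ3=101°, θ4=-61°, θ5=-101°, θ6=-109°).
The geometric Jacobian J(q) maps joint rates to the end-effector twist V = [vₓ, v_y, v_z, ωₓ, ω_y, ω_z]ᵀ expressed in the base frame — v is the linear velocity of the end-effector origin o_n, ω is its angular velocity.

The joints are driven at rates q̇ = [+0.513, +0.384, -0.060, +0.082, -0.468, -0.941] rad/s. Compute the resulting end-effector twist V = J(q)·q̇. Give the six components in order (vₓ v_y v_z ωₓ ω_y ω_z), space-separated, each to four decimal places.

o_n = [-0.3655, -0.4937, 0.6721]
J₁: ẑ×o_n = [0.4937, -0.3655, 0.0000], ω = ẑ
J2: z=[0.8192, -0.5736, 0.0000] o=[-0.2409, -0.3440, 0.3800] → [-0.1676, -0.2393, -0.1940, 0.8192, -0.5736, 0.0000]
J3: z=[-0.3912, -0.5587, -0.7314] o=[-0.5220, -0.7454, 0.8369] → [0.2762, -0.1789, -0.0110, -0.3912, -0.5587, -0.7314]
J4: z=[-0.5681, -0.4786, 0.6695] o=[-0.8994, -0.6512, 0.5840] → [-0.1477, 0.4075, 0.1661, -0.5681, -0.4786, 0.6695]
J5: z=[0.8229, -0.3216, 0.4684] o=[-0.9054, -0.0957, 0.9761] → [0.2842, 0.5030, -0.1539, 0.8229, -0.3216, 0.4684]
J6: z=[0.8229, -0.3216, 0.4684] o=[-0.5922, 0.0801, 0.5465] → [0.2284, 0.0028, -0.3993, 0.8229, -0.3216, 0.4684]
V = J·q̇ = [-0.1876, -0.4732, 0.3875, -0.8681, 0.2271, -0.0482]

-0.1876 -0.4732 0.3875 -0.8681 0.2271 -0.0482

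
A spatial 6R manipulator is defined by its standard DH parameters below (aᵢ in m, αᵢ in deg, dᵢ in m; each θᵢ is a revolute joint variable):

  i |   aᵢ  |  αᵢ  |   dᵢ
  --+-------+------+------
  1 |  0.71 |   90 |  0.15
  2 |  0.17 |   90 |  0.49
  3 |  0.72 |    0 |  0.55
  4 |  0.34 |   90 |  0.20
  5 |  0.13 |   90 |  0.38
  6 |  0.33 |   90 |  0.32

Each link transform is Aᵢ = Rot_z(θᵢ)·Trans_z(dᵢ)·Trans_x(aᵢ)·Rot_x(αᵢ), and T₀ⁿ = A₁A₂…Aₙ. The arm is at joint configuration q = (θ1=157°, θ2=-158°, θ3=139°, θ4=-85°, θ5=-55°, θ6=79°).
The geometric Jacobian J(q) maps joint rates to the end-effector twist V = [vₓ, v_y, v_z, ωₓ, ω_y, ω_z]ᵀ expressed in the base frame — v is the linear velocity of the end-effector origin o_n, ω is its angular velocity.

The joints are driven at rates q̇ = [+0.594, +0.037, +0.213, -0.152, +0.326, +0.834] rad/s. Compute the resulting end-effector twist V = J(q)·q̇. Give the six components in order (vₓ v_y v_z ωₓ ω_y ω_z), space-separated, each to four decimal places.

-0.4911 -0.1199 0.1686 -0.5379 -0.5401 0.2587

o_n = [0.0232, 0.7519, 0.4137]
J₁: ẑ×o_n = [-0.7519, 0.0232, 0.0000], ω = ẑ
J2: z=[0.3907, 0.9205, 0.0000] o=[-0.6536, 0.2774, 0.1500] → [0.2427, -0.1030, -0.4376, 0.3907, 0.9205, 0.0000]
J3: z=[0.3448, -0.1464, 0.9272] o=[-0.3170, 0.6669, 0.0863] → [-0.1267, 0.2025, 0.0791, 0.3448, -0.1464, 0.9272]
J4: z=[0.3448, -0.1464, 0.9272] o=[-0.4066, 1.2180, 0.7998] → [0.4888, 0.5316, -0.0979, 0.3448, -0.1464, 0.9272]
J5: z=[0.4608, -0.8341, -0.3031] o=[-0.0596, 1.3696, 0.9104] → [0.2271, 0.2038, -0.2156, 0.4608, -0.8341, -0.3031]
J6: z=[-0.8677, -0.3516, -0.3514] o=[0.1398, 1.1078, 0.6801] → [-0.0314, -0.1902, 0.2679, -0.8677, -0.3516, -0.3514]
V = J·q̇ = [-0.4911, -0.1199, 0.1686, -0.5379, -0.5401, 0.2587]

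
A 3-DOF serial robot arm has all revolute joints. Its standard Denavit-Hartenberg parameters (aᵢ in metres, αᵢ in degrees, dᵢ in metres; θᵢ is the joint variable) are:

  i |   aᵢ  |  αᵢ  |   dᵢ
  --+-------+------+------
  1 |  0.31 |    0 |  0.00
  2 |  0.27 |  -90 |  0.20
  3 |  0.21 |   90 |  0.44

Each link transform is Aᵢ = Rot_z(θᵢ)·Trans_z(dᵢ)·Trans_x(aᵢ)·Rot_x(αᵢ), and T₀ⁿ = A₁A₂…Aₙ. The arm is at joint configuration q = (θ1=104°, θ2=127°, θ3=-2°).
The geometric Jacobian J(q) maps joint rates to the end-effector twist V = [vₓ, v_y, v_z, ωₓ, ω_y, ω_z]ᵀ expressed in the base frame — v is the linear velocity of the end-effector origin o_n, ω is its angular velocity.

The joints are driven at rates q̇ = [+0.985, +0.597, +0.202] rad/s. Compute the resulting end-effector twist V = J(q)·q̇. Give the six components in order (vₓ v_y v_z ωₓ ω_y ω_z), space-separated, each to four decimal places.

0.7308 -0.0118 -0.0424 0.1570 -0.1271 1.5820

o_n = [-0.0350, -0.3490, 0.2073]
J₁: ẑ×o_n = [0.3490, -0.0350, 0.0000], ω = ẑ
J2: z=[0.0000, 0.0000, 1.0000] o=[-0.0750, 0.3008, 0.0000] → [0.6498, 0.0400, -0.0000, 0.0000, 0.0000, 1.0000]
J3: z=[0.7771, -0.6293, 0.0000] o=[-0.2449, 0.0910, 0.2000] → [-0.0046, -0.0057, -0.2099, 0.7771, -0.6293, 0.0000]
V = J·q̇ = [0.7308, -0.0118, -0.0424, 0.1570, -0.1271, 1.5820]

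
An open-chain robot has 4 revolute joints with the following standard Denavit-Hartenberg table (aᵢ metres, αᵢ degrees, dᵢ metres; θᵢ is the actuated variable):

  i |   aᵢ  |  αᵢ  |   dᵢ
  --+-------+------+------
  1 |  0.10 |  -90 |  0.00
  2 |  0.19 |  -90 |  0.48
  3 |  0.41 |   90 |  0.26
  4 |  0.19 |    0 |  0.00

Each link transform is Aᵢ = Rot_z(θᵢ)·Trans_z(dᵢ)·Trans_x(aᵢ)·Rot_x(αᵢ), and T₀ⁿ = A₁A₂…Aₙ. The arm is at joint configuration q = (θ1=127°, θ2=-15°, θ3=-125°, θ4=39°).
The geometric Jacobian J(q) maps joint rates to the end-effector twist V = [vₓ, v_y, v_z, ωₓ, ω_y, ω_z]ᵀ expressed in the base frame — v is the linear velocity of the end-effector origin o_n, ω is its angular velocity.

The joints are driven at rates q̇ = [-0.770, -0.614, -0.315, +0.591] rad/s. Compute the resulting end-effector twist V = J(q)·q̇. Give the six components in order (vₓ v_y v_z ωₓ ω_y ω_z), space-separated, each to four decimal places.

o_n = [-0.7920, -0.5056, -0.4002]
J₁: ẑ×o_n = [0.5056, -0.7920, 0.0000], ω = ẑ
J2: z=[-0.7986, -0.6018, 0.0000] o=[-0.0602, 0.0799, 0.0000] → [0.2409, -0.3197, 0.0272, -0.7986, -0.6018, 0.0000]
J3: z=[-0.1558, 0.2067, -0.9659] o=[-0.5540, -0.0624, 0.0492] → [-0.5210, 0.1599, 0.1182, -0.1558, 0.2067, -0.9659]
J4: z=[0.9343, -0.2867, -0.2120] o=[-0.7260, -0.3922, -0.2628] → [0.0154, 0.1424, -0.1249, 0.9343, -0.2867, -0.2120]
V = J·q̇ = [-0.3640, 0.8399, -0.1277, 1.0916, 0.1349, -0.5910]

-0.3640 0.8399 -0.1277 1.0916 0.1349 -0.5910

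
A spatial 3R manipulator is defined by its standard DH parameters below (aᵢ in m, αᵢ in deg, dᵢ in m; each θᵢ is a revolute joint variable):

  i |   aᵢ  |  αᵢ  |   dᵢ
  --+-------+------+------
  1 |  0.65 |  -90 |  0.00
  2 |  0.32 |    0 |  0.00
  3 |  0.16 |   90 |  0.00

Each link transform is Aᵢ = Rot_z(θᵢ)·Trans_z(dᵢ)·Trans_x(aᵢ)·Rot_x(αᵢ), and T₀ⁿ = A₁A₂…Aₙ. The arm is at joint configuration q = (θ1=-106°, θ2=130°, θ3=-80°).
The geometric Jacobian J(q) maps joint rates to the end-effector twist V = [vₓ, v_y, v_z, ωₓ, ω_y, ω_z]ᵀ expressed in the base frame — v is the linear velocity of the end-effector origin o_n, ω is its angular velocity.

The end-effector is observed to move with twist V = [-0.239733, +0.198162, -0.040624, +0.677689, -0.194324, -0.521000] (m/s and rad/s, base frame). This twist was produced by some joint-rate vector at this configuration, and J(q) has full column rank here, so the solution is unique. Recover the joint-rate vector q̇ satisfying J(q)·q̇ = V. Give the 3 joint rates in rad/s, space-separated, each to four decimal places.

o_n = [-0.1508, -0.5260, -0.3677]
J₁: ẑ×o_n = [0.5260, -0.1508, 0.0000], ω = ẑ
J2: z=[0.9613, -0.2756, 0.0000] o=[-0.1792, -0.6248, 0.0000] → [0.1014, 0.3535, 0.1028, 0.9613, -0.2756, 0.0000]
J3: z=[0.9613, -0.2756, 0.0000] o=[-0.1225, -0.4271, -0.2451] → [0.0338, 0.1178, -0.1028, 0.9613, -0.2756, 0.0000]
q̇ = J⁺·V = [-0.5210, 0.1550, 0.5500]

-0.5210 0.1550 0.5500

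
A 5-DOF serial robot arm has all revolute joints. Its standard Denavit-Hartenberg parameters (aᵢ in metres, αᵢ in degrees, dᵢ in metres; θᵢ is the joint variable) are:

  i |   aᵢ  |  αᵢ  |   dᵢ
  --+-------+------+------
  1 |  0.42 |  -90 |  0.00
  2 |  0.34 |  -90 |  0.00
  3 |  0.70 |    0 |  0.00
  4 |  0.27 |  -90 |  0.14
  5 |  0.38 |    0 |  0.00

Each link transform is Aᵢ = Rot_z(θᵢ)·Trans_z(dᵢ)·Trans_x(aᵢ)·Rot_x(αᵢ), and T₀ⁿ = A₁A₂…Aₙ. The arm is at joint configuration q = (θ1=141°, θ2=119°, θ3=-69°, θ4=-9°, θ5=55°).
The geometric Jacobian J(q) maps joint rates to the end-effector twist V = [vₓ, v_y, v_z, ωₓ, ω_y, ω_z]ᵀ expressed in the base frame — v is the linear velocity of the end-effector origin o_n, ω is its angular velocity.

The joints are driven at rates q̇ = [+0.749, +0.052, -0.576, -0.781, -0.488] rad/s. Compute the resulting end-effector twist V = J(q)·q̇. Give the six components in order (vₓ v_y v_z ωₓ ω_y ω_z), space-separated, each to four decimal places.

0.0029 -0.7823 0.9293 -1.1988 0.7733 0.5086

o_n = [-0.8936, -0.7314, -0.6885]
J₁: ẑ×o_n = [0.7314, -0.8936, 0.0000], ω = ẑ
J2: z=[-0.6293, -0.7771, 0.0000] o=[-0.3264, 0.2643, 0.0000] → [0.5351, -0.4333, 0.1858, -0.6293, -0.7771, 0.0000]
J3: z=[0.6797, -0.5504, 0.4848] o=[-0.1983, 0.1606, -0.2974] → [0.6478, -0.0712, -0.9890, 0.6797, -0.5504, 0.4848]
J4: z=[0.6797, -0.5504, 0.4848] o=[-0.5151, -0.4238, -0.5168] → [0.2437, -0.0668, -0.4175, 0.6797, -0.5504, 0.4848]
J5: z=[0.4994, -0.1369, -0.8555] o=[-0.5649, -0.7233, -0.4980] → [0.0191, 0.3763, -0.0491, 0.4994, -0.1369, -0.8555]
V = J·q̇ = [0.0029, -0.7823, 0.9293, -1.1988, 0.7733, 0.5086]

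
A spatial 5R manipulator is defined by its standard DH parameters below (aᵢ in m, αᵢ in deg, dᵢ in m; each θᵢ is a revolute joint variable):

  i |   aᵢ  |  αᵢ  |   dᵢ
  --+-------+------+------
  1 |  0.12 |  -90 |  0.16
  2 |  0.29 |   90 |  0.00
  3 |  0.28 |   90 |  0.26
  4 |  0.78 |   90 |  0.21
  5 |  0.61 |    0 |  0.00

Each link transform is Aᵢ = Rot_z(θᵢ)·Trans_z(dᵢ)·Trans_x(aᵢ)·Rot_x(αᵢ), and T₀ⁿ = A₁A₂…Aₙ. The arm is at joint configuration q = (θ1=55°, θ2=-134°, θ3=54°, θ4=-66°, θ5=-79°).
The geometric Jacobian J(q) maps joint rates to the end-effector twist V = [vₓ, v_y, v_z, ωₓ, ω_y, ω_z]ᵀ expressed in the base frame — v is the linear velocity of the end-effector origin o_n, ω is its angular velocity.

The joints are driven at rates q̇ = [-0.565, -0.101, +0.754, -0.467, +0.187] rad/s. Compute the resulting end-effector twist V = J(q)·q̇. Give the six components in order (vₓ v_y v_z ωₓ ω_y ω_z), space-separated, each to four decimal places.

0.9371 0.6537 -0.3315 -0.1181 -0.1071 -1.3799

o_n = [-0.4561, 0.6562, 0.8031]
J₁: ẑ×o_n = [-0.6562, -0.4561, 0.0000], ω = ẑ
J2: z=[-0.8192, 0.5736, 0.0000] o=[0.0688, 0.0983, 0.1600] → [0.3689, 0.5268, -0.1559, -0.8192, 0.5736, 0.0000]
J3: z=[-0.4126, -0.5892, -0.6947] o=[-0.0467, -0.0667, 0.3686] → [0.2461, 0.4637, -0.5395, -0.4126, -0.5892, -0.6947]
J4: z=[0.1591, -0.7975, 0.5820] o=[-0.4051, -0.1836, 0.3064] → [-0.8849, -0.1087, 0.0930, 0.1591, -0.7975, 0.5820]
J5: z=[0.9872, 0.1213, -0.1037] o=[-0.3623, 0.1099, 1.0577] → [0.0258, 0.2611, 0.5507, 0.9872, 0.1213, -0.1037]
V = J·q̇ = [0.9371, 0.6537, -0.3315, -0.1181, -0.1071, -1.3799]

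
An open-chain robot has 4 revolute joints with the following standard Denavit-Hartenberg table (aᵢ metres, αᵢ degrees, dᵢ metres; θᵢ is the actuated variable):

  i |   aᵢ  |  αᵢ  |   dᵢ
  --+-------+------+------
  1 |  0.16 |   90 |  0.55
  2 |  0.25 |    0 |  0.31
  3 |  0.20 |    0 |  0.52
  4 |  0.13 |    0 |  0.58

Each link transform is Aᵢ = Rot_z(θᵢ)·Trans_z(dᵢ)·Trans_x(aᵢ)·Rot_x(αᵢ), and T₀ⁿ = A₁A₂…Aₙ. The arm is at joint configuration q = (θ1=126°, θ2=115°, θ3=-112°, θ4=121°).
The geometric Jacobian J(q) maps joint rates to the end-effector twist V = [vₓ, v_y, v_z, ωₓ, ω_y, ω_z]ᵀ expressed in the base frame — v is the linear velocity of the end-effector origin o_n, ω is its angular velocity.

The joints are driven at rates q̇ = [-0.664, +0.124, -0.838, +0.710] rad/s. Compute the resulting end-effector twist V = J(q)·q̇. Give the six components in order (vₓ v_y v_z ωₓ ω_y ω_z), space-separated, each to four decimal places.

0.6596 -0.7030 -0.1554 -0.0032 -0.0024 -0.6640

o_n = [1.0341, 0.9755, 0.8948]
J₁: ẑ×o_n = [-0.9755, 1.0341, 0.0000], ω = ẑ
J2: z=[0.8090, 0.5878, 0.0000] o=[-0.0940, 0.1294, 0.5500] → [0.2027, -0.2790, 0.0214, 0.8090, 0.5878, 0.0000]
J3: z=[0.8090, 0.5878, 0.0000] o=[0.2189, 0.2262, 0.7766] → [0.0695, -0.0957, 0.1270, 0.8090, 0.5878, 0.0000]
J4: z=[0.8090, 0.5878, 0.0000] o=[0.5221, 0.6934, 0.7870] → [0.0633, -0.0872, -0.0727, 0.8090, 0.5878, 0.0000]
V = J·q̇ = [0.6596, -0.7030, -0.1554, -0.0032, -0.0024, -0.6640]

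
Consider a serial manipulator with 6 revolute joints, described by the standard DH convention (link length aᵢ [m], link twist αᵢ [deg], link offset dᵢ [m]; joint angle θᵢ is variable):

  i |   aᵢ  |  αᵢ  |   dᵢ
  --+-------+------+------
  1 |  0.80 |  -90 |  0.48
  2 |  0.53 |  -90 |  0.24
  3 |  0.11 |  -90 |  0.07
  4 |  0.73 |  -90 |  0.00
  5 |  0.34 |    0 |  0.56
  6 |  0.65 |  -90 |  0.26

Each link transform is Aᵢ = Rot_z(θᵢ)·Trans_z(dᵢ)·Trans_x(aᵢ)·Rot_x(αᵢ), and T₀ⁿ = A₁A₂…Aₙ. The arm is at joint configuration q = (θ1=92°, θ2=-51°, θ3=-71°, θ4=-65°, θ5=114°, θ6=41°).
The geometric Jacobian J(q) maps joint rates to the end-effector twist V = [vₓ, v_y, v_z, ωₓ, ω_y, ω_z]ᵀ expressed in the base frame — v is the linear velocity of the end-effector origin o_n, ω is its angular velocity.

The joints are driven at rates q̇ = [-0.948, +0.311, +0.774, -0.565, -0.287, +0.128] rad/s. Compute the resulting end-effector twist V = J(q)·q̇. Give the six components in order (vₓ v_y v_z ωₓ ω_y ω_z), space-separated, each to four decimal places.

o_n = [-1.2636, 0.7035, 0.8505]
J₁: ẑ×o_n = [-0.7035, -1.2636, 0.0000], ω = ẑ
J2: z=[-0.9994, -0.0349, 0.0000] o=[-0.0279, 0.7995, 0.4800] → [-0.0129, 0.3703, 0.0528, -0.9994, -0.0349, 0.0000]
J3: z=[-0.0271, 0.7767, -0.6293] o=[-0.2794, 1.1245, 0.8919] → [-0.2971, 0.6183, 0.7758, -0.0271, 0.7767, -0.6293]
J4: z=[0.3046, 0.6060, 0.7348] o=[-0.3860, 1.1977, 0.8757] → [0.3479, -0.6372, 0.3813, 0.3046, 0.6060, 0.7348]
J5: z=[-0.8514, -0.1726, 0.4953] o=[-0.6977, 1.7646, 0.5374] → [0.4715, -0.0137, 0.8057, -0.8514, -0.1726, 0.4953]
J6: z=[-0.8514, -0.1726, 0.4953] o=[-1.2101, 1.3723, 0.6506] → [0.2967, 0.1437, 0.5602, -0.8514, -0.1726, 0.4953]
V = J·q̇ = [0.1391, 2.1739, 0.2419, -0.3685, 0.2753, -1.9290]

0.1391 2.1739 0.2419 -0.3685 0.2753 -1.9290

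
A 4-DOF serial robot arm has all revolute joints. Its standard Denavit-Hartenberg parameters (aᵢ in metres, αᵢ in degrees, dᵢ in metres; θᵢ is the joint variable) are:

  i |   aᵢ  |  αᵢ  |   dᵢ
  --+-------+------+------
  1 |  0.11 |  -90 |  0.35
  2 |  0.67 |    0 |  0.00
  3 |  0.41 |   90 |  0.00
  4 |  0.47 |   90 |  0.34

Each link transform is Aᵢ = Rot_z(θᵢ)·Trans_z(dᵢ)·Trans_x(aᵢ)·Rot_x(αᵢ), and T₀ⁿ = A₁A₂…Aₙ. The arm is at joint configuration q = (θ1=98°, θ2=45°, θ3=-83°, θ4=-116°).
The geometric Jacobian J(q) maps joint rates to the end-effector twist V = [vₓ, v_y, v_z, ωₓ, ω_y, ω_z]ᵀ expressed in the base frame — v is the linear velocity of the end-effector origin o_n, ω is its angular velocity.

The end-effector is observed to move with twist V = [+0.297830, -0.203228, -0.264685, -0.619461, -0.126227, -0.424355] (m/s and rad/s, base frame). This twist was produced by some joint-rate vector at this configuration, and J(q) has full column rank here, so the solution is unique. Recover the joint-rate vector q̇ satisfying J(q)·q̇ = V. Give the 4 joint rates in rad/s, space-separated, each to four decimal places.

-0.4740 0.6580 -0.0270 0.0630

o_n = [0.3438, 0.5887, 0.2697]
J₁: ẑ×o_n = [-0.5887, 0.3438, 0.0000], ω = ẑ
J2: z=[-0.9903, -0.1392, 0.0000] o=[-0.0153, 0.1089, 0.3500] → [0.0112, -0.0795, -0.4252, -0.9903, -0.1392, 0.0000]
J3: z=[-0.9903, -0.1392, 0.0000] o=[-0.0812, 0.5781, -0.1238] → [-0.0548, 0.3897, 0.0486, -0.9903, -0.1392, 0.0000]
J4: z=[0.0857, -0.6097, 0.7880] o=[-0.1262, 0.8980, 0.1287] → [0.1577, 0.3583, 0.2601, 0.0857, -0.6097, 0.7880]
q̇ = J⁺·V = [-0.4740, 0.6580, -0.0270, 0.0630]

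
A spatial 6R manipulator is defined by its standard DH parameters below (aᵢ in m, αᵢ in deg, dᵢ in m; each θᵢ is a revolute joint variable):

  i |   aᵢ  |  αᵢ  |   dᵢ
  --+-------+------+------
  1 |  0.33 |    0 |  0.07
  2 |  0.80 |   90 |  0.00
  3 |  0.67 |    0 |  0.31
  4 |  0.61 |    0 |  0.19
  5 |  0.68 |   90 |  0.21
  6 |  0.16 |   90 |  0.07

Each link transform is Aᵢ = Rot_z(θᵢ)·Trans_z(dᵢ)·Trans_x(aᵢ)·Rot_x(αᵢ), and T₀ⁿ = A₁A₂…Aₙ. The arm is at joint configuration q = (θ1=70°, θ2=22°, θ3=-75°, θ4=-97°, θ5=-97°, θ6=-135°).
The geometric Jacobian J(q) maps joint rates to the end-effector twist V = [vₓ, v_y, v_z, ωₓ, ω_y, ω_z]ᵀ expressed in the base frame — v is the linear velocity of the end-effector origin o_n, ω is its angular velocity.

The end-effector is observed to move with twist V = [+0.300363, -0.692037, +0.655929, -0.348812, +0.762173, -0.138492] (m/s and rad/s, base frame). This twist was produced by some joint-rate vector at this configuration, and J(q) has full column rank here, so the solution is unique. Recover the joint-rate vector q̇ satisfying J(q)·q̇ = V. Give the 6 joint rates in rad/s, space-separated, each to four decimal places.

o_n = [0.6944, 0.7601, -0.0941]
J₁: ẑ×o_n = [-0.7601, 0.6944, 0.0000], ω = ẑ
J2: z=[0.0000, 0.0000, 1.0000] o=[0.1129, 0.3101, 0.0700] → [-0.4500, 0.5815, 0.0000, 0.0000, 0.0000, 1.0000]
J3: z=[0.9994, 0.0349, 0.0000] o=[0.0849, 1.1096, 0.0700] → [-0.0057, 0.1640, -0.3706, 0.9994, 0.0349, 0.0000]
J4: z=[0.9994, 0.0349, 0.0000] o=[0.3887, 1.2937, -0.5772] → [0.0169, -0.4828, -0.5440, 0.9994, 0.0349, 0.0000]
J5: z=[0.9994, 0.0349, 0.0000] o=[0.5997, 0.6967, -0.6621] → [0.0198, -0.5677, 0.0601, 0.9994, 0.0349, 0.0000]
J6: z=[-0.0349, 0.9992, 0.0175] o=[0.8100, 0.6921, 0.0178] → [-0.1130, -0.0059, 0.1131, -0.0349, 0.9992, 0.0175]
q̇ = J⁺·V = [-0.9750, 0.8230, -0.8780, -0.3470, 0.9030, 0.7740]

-0.9750 0.8230 -0.8780 -0.3470 0.9030 0.7740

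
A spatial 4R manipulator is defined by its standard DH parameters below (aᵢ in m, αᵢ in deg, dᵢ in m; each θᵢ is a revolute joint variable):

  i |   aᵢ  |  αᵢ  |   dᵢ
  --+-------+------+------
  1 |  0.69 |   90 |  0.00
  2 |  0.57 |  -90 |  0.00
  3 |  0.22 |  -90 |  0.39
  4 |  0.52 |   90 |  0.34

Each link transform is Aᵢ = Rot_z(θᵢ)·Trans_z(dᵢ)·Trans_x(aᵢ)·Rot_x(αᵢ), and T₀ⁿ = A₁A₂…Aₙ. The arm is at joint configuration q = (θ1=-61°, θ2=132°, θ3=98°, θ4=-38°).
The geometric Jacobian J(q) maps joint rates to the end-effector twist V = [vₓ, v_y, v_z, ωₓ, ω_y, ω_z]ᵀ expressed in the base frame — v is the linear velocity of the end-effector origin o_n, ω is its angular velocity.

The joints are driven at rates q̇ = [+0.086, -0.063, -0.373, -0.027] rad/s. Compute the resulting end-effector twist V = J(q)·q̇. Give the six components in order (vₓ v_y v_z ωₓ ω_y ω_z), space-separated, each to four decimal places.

o_n = [0.5355, 0.2227, -0.3669]
J₁: ẑ×o_n = [-0.2227, 0.5355, 0.0000], ω = ẑ
J2: z=[-0.8746, -0.4848, 0.0000] o=[0.3345, -0.6035, 0.0000] → [0.1779, -0.3209, -0.6252, -0.8746, -0.4848, 0.0000]
J3: z=[-0.3603, 0.6500, -0.6691] o=[0.1496, -0.2699, 0.4236] → [-0.1842, -0.5430, -0.4283, -0.3603, 0.6500, -0.6691]
J4: z=[0.1995, -0.6470, -0.7359] o=[0.2096, 0.0713, 0.1399] → [0.4394, -0.1387, 0.2411, 0.1995, -0.6470, -0.7359]
V = J·q̇ = [0.0265, 0.2726, 0.1926, 0.1841, -0.1944, 0.3555]

0.0265 0.2726 0.1926 0.1841 -0.1944 0.3555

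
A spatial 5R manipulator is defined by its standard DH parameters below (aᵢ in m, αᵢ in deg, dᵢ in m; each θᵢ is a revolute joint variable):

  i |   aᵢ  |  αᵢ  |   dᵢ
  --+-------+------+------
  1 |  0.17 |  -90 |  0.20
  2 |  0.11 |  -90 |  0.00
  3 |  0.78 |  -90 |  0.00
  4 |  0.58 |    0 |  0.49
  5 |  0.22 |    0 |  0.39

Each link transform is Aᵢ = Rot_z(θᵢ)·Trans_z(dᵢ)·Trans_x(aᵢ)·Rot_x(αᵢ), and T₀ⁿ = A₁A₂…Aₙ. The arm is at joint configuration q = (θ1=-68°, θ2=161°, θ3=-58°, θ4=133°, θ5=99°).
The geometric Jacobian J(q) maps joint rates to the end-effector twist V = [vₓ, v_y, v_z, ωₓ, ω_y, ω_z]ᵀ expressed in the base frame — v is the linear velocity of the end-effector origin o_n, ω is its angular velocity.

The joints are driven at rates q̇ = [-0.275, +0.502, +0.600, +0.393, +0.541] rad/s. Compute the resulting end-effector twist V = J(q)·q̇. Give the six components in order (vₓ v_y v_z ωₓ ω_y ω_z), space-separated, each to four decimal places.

-0.4289 0.1453 0.7453 -0.3472 0.8781 0.0344

o_n = [-0.4923, 0.5374, -0.3589]
J₁: ẑ×o_n = [-0.5374, -0.4923, 0.0000], ω = ẑ
J2: z=[0.9272, 0.3746, 0.0000] o=[0.0637, -0.1576, 0.2000] → [-0.2094, 0.5182, 0.8527, 0.9272, 0.3746, 0.0000]
J3: z=[-0.1220, 0.3019, 0.9455] o=[0.0247, -0.0612, 0.1642] → [-0.7239, -0.5527, 0.0831, -0.1220, 0.3019, 0.9455]
J4: z=[-0.7917, 0.5449, -0.2761] o=[0.4916, 0.5490, 0.0296] → [-0.2149, -0.0359, 0.5453, -0.7917, 0.5449, -0.2761]
J5: z=[-0.7917, 0.5449, -0.2761] o=[-0.0814, 0.3785, -0.4385] → [0.0873, 0.1765, 0.0982, -0.7917, 0.5449, -0.2761]
V = J·q̇ = [-0.4289, 0.1453, 0.7453, -0.3472, 0.8781, 0.0344]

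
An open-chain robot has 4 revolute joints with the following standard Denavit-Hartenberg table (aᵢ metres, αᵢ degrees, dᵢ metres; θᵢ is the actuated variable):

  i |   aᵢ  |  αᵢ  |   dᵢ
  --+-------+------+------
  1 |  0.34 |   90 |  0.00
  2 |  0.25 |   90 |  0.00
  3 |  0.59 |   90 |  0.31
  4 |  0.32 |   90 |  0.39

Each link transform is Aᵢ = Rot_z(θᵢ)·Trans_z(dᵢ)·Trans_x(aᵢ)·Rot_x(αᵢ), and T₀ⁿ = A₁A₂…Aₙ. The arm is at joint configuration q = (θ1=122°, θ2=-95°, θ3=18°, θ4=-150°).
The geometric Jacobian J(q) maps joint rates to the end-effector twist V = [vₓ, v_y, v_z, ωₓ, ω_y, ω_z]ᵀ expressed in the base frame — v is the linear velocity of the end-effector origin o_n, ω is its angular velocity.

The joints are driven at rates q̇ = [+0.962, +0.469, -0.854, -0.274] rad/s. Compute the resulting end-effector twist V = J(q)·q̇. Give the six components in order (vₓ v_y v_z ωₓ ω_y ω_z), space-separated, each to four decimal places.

o_n = [-0.3027, -0.0331, -0.6525]
J₁: ẑ×o_n = [0.0331, -0.3027, 0.0000], ω = ẑ
J2: z=[0.8480, 0.5299, 0.0000] o=[-0.1802, 0.2883, 0.0000] → [-0.3458, 0.5533, -0.2077, 0.8480, 0.5299, 0.0000]
J3: z=[0.5279, -0.8448, 0.0872] o=[-0.1686, 0.2699, -0.2490] → [0.3672, 0.2013, -0.2732, 0.5279, -0.8448, 0.0872]
J4: z=[-0.7923, -0.5268, -0.3078] o=[0.1756, 0.0631, -0.7810] → [-0.0973, 0.2491, -0.1757, -0.7923, -0.5268, -0.3078]
V = J·q̇ = [-0.4173, -0.2718, 0.1841, 0.1640, 1.1144, 0.9719]

-0.4173 -0.2718 0.1841 0.1640 1.1144 0.9719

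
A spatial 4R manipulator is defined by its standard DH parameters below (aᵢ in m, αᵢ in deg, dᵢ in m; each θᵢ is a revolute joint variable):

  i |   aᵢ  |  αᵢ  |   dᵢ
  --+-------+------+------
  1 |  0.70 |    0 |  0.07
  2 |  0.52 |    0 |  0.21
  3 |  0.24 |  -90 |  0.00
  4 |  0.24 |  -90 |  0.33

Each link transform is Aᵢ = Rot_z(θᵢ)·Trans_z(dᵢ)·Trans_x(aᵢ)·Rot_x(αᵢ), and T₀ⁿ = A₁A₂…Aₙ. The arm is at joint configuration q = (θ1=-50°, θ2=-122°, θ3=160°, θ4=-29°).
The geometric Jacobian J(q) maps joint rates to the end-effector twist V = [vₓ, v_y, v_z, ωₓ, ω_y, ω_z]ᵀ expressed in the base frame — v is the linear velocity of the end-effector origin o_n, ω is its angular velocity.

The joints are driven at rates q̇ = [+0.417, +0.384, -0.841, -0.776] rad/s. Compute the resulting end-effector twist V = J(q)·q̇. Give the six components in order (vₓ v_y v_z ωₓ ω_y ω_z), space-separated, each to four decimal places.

0.2024 -0.2264 0.1629 -0.1613 -0.7590 -0.0400

o_n = [0.4437, -0.3794, 0.3964]
J₁: ẑ×o_n = [0.3794, 0.4437, -0.0000], ω = ẑ
J2: z=[0.0000, 0.0000, 1.0000] o=[0.4500, -0.5362, 0.0700] → [-0.1569, -0.0063, 0.0000, 0.0000, 0.0000, 1.0000]
J3: z=[0.0000, 0.0000, 1.0000] o=[-0.0650, -0.6086, 0.2800] → [-0.2292, 0.5087, 0.0000, 0.0000, 0.0000, 1.0000]
J4: z=[0.2079, 0.9781, 0.0000] o=[0.1698, -0.6585, 0.2800] → [0.1138, -0.0242, -0.2099, 0.2079, 0.9781, 0.0000]
V = J·q̇ = [0.2024, -0.2264, 0.1629, -0.1613, -0.7590, -0.0400]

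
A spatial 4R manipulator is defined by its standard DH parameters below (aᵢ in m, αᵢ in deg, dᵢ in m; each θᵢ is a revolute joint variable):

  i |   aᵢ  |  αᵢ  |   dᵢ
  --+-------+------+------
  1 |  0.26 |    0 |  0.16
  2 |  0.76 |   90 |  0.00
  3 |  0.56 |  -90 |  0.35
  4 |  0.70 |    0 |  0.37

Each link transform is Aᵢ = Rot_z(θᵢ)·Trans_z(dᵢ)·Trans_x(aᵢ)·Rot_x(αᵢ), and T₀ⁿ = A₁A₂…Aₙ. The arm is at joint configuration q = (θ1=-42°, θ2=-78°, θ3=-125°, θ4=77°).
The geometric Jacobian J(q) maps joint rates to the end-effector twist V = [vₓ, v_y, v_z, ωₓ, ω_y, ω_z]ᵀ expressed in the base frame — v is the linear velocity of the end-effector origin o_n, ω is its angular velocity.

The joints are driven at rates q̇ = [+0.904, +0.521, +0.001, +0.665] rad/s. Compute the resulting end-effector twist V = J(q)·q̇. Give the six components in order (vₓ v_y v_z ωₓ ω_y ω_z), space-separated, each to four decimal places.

o_n = [0.1550, -0.9043, -0.6399]
J₁: ẑ×o_n = [0.9043, 0.1550, -0.0000], ω = ẑ
J2: z=[0.0000, 0.0000, 1.0000] o=[0.1932, -0.1740, 0.1600] → [0.7303, -0.0382, 0.0000, 0.0000, 0.0000, 1.0000]
J3: z=[-0.8660, 0.5000, 0.0000] o=[-0.1868, -0.8322, 0.1600] → [-0.4000, -0.6928, -0.1084, -0.8660, 0.5000, 0.0000]
J4: z=[-0.4096, -0.7094, -0.5736] o=[-0.3293, -0.3790, -0.2987] → [-0.0592, -0.4175, 0.5587, -0.4096, -0.7094, -0.5736]
V = J·q̇ = [1.1582, -0.1581, 0.3714, -0.2732, -0.4713, 1.0436]

1.1582 -0.1581 0.3714 -0.2732 -0.4713 1.0436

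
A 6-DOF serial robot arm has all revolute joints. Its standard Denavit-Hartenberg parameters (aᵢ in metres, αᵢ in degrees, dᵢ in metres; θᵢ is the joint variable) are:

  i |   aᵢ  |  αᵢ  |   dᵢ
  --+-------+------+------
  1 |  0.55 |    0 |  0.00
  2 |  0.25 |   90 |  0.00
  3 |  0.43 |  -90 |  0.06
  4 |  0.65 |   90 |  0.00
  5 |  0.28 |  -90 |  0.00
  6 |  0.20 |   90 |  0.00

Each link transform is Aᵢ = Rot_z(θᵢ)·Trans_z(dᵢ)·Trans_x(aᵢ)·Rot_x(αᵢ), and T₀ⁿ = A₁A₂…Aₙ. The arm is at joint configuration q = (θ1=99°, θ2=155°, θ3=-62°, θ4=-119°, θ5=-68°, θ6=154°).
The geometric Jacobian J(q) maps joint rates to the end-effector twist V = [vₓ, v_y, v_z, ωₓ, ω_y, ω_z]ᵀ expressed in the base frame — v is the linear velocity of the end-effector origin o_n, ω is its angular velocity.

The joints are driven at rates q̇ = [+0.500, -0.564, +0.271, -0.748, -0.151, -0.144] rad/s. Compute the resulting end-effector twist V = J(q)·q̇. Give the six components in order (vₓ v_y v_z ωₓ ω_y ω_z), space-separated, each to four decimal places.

o_n = [-0.8313, 0.4976, -0.1967]
J₁: ẑ×o_n = [-0.4976, -0.8313, 0.0000], ω = ẑ
J2: z=[0.0000, 0.0000, 1.0000] o=[-0.0860, 0.5432, 0.0000] → [0.0457, -0.7453, 0.0000, 0.0000, 0.0000, 1.0000]
J3: z=[-0.9613, 0.2756, 0.0000] o=[-0.1549, 0.3029, 0.0000] → [-0.0542, -0.1891, -0.0007, -0.9613, 0.2756, 0.0000]
J4: z=[-0.2434, -0.8487, 0.4695] o=[-0.2683, 0.1254, -0.3797] → [-0.3300, -0.2198, -0.5685, -0.2434, -0.8487, 0.4695]
J5: z=[0.5792, 0.2611, 0.7722] o=[-0.7740, 0.4243, -0.1014] → [-0.0814, 0.0109, 0.0574, 0.5792, 0.2611, 0.7722]
J6: z=[-0.8125, 0.1084, 0.5728] o=[-0.7924, 0.6929, -0.1784] → [0.1099, -0.0372, 0.1629, -0.8125, 0.1084, 0.5728]
V = J·q̇ = [-0.0459, 0.1216, 0.3929, -0.0489, 0.6545, -0.6143]

-0.0459 0.1216 0.3929 -0.0489 0.6545 -0.6143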